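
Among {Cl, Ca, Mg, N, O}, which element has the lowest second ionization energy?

The second ionization energy removes an electron from the +1 ion. For each element: Cl⁺ still has 6 valence electrons; Ca⁺ still has 1 valence electron; Mg⁺ still has 1 valence electron; N⁺ still has 4 valence electrons; O⁺ still has 5 valence electrons.
All are still removing valence electrons, so compare the +1 ions as you would atoms: IE_2 generally rises across a period (higher Z_eff) and falls down a group (larger shell), subject to the usual subshell exceptions.
Valence configurations: Cl⁺ [Ne]3s²3p⁴, Ca⁺ [Ar]4s¹, Mg⁺ [Ne]3s¹, N⁺ [He]2s²2p², O⁺ [He]2s²2p³.
The numbers (kJ/mol): Cl 2298, Ca 1145, Mg 1451, N 2856, O 3388.
Overall IE_2 order: Ca < Mg < Cl < N < O.

Ca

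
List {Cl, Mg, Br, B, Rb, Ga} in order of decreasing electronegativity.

Cl > Br > B > Ga > Mg > Rb

B is in period 2, group 13; Mg is in period 3, group 2; Cl is in period 3, group 17; Ga is in period 4, group 13; Br is in period 4, group 17; Rb is in period 5, group 1.
EN rises left→right (higher Z_eff, smaller atoms) and falls top→bottom (larger, more shielded atoms).
These span different periods and groups, so the two trends combine.
Mg > Rb: both effects reinforce here, so Mg is clearly the higher of the two.
Ga > Mg: period and group pull opposite ways; the across-period shift dominates (1.81 vs 1.31).
B > Ga: they share group 13; the group trend gives B the larger value.
Br > B: period and group pull opposite ways; the across-period shift dominates (2.96 vs 2.04).
Cl > Br: Cl sits above Br in group 17, so the down-group effect alone puts Cl higher.
Approximate values (Pauling): B 2.04, Mg 1.31, Cl 3.16, Ga 1.81, Br 2.96, Rb 0.82.
So from highest to lowest: Cl > Br > B > Ga > Mg > Rb.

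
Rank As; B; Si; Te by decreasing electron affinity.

Te > Si > As > B

B is in period 2, group 13; Si is in period 3, group 14; As is in period 4, group 15; Te is in period 5, group 16.
Adding an electron releases more energy for atoms nearer the top right (short of the noble gases).
These sit on a diagonal, where the across-period and down-group effects partly cancel.
As > B: the two effects oppose for this pair; the across-period effect wins (78 vs 27 kJ/mol).
Si > As: the two effects oppose for this pair; the down-group effect wins (134 vs 78 kJ/mol).
Te > Si: period and group pull opposite ways; the across-period shift dominates (190 vs 134 kJ/mol).
Tabulated electron affinity (kJ/mol): B 27, Si 134, As 78, Te 190.
So from highest to lowest: Te > Si > As > B.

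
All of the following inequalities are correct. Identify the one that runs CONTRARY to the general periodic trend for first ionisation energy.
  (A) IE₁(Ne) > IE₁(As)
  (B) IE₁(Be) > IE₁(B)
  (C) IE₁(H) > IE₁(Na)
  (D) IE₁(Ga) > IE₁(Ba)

The general trend: first ionisation energy increases across a period and decreases down a group.
(A) Ne (period 2, group 18) vs As (period 4, group 15): the stated order agrees with the simple trend.
(B) Be (period 2, group 2) vs B (period 2, group 13): the stated order contradicts the simple trend.
(C) H (period 1, group 1) vs Na (period 3, group 1): the stated order agrees with the simple trend.
(D) Ga (period 4, group 13) vs Ba (period 6, group 2): the stated order agrees with the simple trend.
The exception is (B): removing B's lone 2p electron is easier than breaking Be's filled 2s².

(B)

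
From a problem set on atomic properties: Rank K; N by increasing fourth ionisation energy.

K < N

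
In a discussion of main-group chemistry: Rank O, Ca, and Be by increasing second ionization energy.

Consider each +1 ion: O⁺ still has 5 valence electrons; Ca⁺ still has 1 valence electron; Be⁺ still has 1 valence electron.
All are still removing valence electrons, so compare the +1 ions as you would atoms: IE_2 generally rises across a period (higher Z_eff) and falls down a group (larger shell), subject to the usual subshell exceptions.
Valence configurations: O⁺ [He]2s²2p³, Ca⁺ [Ar]4s¹, Be⁺ [He]2s¹.
Tabulated IE_2 (kJ/mol): O 3388, Ca 1145, Be 1757.
So the second ionization energies run Ca < Be < O.

Ca, Be, O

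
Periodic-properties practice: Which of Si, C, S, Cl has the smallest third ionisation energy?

Si

The third ionization energy removes an electron from the +2 ion. For each element: Si²⁺ still has 2 valence electrons; C²⁺ still has 2 valence electrons; S²⁺ still has 4 valence electrons; Cl²⁺ still has 5 valence electrons.
All are still removing valence electrons, so compare the +2 ions as you would atoms: IE_3 generally rises across a period (higher Z_eff) and falls down a group (larger shell), subject to the usual subshell exceptions.
Valence configurations: Si²⁺ [Ne]3s², C²⁺ [He]2s², S²⁺ [Ne]3s²3p², Cl²⁺ [Ne]3s²3p³.
Tabulated IE_3 (kJ/mol): Si 3232, C 4620, S 3357, Cl 3822.
Hence IE_3: Si < S < Cl < C.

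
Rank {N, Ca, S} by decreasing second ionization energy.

Consider each +1 ion: N⁺ still has 4 valence electrons; Ca⁺ still has 1 valence electron; S⁺ still has 5 valence electrons.
All are still removing valence electrons, so compare the +1 ions as you would atoms: IE_2 generally rises across a period (higher Z_eff) and falls down a group (larger shell), subject to the usual subshell exceptions.
Valence configurations: N⁺ [He]2s²2p², Ca⁺ [Ar]4s¹, S⁺ [Ne]3s²3p³.
The numbers (kJ/mol): N 2856, Ca 1145, S 2252.
Hence IE_2: Ca < S < N.

N > S > Ca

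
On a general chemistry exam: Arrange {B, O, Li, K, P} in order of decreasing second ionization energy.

Li, O, K, B, P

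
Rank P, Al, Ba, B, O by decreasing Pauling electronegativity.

O > P > B > Al > Ba

B is in period 2, group 13; O is in period 2, group 16; Al is in period 3, group 13; P is in period 3, group 15; Ba is in period 6, group 2.
Smaller atoms with higher effective nuclear charge are more electronegative.
Here both period and group differ, so the two effects have to be weighed against each other.
Al > Ba: relative to Ba, both the across-period and down-group shifts push Al's electronegativity up.
B > Al: B sits above Al in group 13, so the down-group effect alone puts B higher.
P > B: period and group pull opposite ways; the across-period shift dominates (2.19 vs 2.04).
O > P: relative to P, both the across-period and down-group shifts push O's electronegativity up.
For reference (Pauling): B 2.04, O 3.44, Al 1.61, P 2.19, Ba 0.89.
So from highest to lowest: O > P > B > Al > Ba.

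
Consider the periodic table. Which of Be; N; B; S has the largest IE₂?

Consider each +1 ion: Be⁺ still has 1 valence electron; N⁺ still has 4 valence electrons; B⁺ still has 2 valence electrons; S⁺ still has 5 valence electrons.
All are still removing valence electrons, so compare the +1 ions as you would atoms: IE_2 generally rises across a period (higher Z_eff) and falls down a group (larger shell), subject to the usual subshell exceptions.
Valence configurations: Be⁺ [He]2s¹, N⁺ [He]2s²2p², B⁺ [He]2s², S⁺ [Ne]3s²3p³.
The numbers (kJ/mol): Be 1757, N 2856, B 2427, S 2252.
Hence IE_2: Be < S < B < N.

N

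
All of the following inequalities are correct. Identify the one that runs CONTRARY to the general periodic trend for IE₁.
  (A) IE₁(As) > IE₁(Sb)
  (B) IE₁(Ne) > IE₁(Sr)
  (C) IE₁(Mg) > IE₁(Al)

(C)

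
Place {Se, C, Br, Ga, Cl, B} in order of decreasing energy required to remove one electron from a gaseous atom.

Cl > Br > C > Se > B > Ga

IE₁ increases left→right with effective nuclear charge and decreases top→bottom as the valence shell moves farther out.
These span different periods and groups, so the two trends combine.
B > Ga: they share group 13; the group trend gives B the larger value.
Se > B: period and group pull opposite ways; the across-period shift dominates (941 vs 801 kJ/mol).
C > Se: the two effects oppose for this pair; the down-group effect wins (1086 vs 941 kJ/mol).
Br > C: period and group pull opposite ways; the across-period shift dominates (1140 vs 1086 kJ/mol).
Cl > Br: Cl sits above Br in group 17, so the down-group effect alone puts Cl higher.
Tabulated first ionization energy (kJ/mol): B 801, C 1086, Cl 1251, Ga 579, Se 941, Br 1140.
So from highest to lowest: Cl > Br > C > Se > B > Ga.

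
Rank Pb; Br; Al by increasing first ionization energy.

Al < Pb < Br

Al is in period 3, group 13; Br is in period 4, group 17; Pb is in period 6, group 14.
IE₁ increases left→right with effective nuclear charge and decreases top→bottom as the valence shell moves farther out.
These span different periods and groups, so the two trends combine.
Pb > Al: period and group pull opposite ways; the across-period shift dominates (716 vs 578 kJ/mol).
Br > Pb: both effects reinforce here, so Br is clearly the higher of the two.
Tabulated first ionization energy (kJ/mol): Al 578, Br 1140, Pb 716.
So from lowest to highest: Al < Pb < Br.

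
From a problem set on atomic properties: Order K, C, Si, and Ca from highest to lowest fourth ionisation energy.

IE_4 is the cost of taking one more electron from the +3 cation: K³⁺ is already 2 electrons into the core; C³⁺ still has 1 valence electron; Si³⁺ still has 1 valence electron; Ca³⁺ is already 1 electron into the core.
Usually core removal costs more than valence removal, but here the competition is close: a tightly held n=2 valence electron can cost more to remove than an n=3 core electron, so the actual values have to decide it.
Valence configurations: C³⁺ [He]2s¹, Si³⁺ [Ne]3s¹.
Tabulated IE_4 (kJ/mol): K 5877, C 6223, Si 4356, Ca 6491.
Putting it together, IE_4: Si < K < C < Ca.

Ca > C > K > Si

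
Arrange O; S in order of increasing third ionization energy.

S < O

Consider each +2 ion: O²⁺ still has 4 valence electrons; S²⁺ still has 4 valence electrons.
All are still removing valence electrons, so compare the +2 ions as you would atoms: IE_3 generally rises across a period (higher Z_eff) and falls down a group (larger shell), subject to the usual subshell exceptions.
Valence configurations: O²⁺ [He]2s²2p², S²⁺ [Ne]3s²3p².
Approximate IE_3 values (kJ/mol): O 5300, S 3357.
Hence IE_3: S < O.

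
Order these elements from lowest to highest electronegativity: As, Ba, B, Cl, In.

Smaller atoms with higher effective nuclear charge are more electronegative.
Here both period and group differ, so the two effects have to be weighed against each other.
In > Ba: relative to Ba, both the across-period and down-group shifts push In's electronegativity up.
B > In: B sits above In in group 13, so the down-group effect alone puts B higher.
As > B: period and group pull opposite ways; the across-period shift dominates (2.18 vs 2.04).
Cl > As: relative to As, both the across-period and down-group shifts push Cl's electronegativity up.
Approximate values (Pauling): B 2.04, Cl 3.16, As 2.18, In 1.78, Ba 0.89.
So from lowest to highest: Ba < In < B < As < Cl.

Ba, In, B, As, Cl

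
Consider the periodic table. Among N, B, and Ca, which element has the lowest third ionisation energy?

After 2 electrons have been removed, what remains? N²⁺ still has 3 valence electrons; B²⁺ still has 1 valence electron; Ca²⁺ is the bare [Ar] core.
Breaking into a closed-shell core is much more expensive than removing a leftover valence electron — Ca has the largest IE_3 here.
Valence configurations: N²⁺ [He]2s²2p¹, B²⁺ [He]2s¹.
Tabulated IE_3 (kJ/mol): N 4578, B 3660, Ca 4912.
Hence IE_3: B < N < Ca.

B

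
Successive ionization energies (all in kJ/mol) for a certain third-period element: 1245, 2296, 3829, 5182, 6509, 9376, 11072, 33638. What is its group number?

Group 17

Look for the largest jump between consecutive ionization energies: IE8/IE7 ≈ 3.0, far larger than any earlier ratio.
That jump marks the point where a core electron is being removed. So the atom has 7 valence electrons.
A main-group element with 7 valence electrons is in group 17.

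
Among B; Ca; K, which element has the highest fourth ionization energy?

IE_4 is the cost of taking one more electron from the +3 cation: B³⁺ is the bare [He] core; Ca³⁺ is already 1 electron into the core; K³⁺ is already 2 electrons into the core.
All of these are removing an electron from a noble-gas core or deeper; the smaller core (lower principal quantum number) is held far more tightly, and within a period the higher nuclear charge binds the same core more tightly.
Approximate IE_4 values (kJ/mol): B 25026, Ca 6491, K 5877.
Overall IE_4 order: K < Ca < B.

B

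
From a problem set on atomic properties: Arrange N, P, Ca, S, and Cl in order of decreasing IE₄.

N, Ca, Cl, P, S

The fourth ionization energy removes an electron from the +3 ion. For each element: N³⁺ still has 2 valence electrons; P³⁺ still has 2 valence electrons; Ca³⁺ is already 1 electron into the core; S³⁺ still has 3 valence electrons; Cl³⁺ still has 4 valence electrons.
Usually core removal costs more than valence removal, but here the competition is close: a tightly held n=2 valence electron can cost more to remove than an n=3 core electron, so the actual values have to decide it.
Valence configurations: N³⁺ [He]2s², P³⁺ [Ne]3s², S³⁺ [Ne]3s²3p¹, Cl³⁺ [Ne]3s²3p².
S³⁺ loses a lone 3p electron whereas P³⁺ must break into a filled 3s² pair, so IE_4(P) > IE_4(S) even though S has the higher nuclear charge.
The numbers (kJ/mol): N 7475, P 4964, Ca 6491, S 4556, Cl 5159.
So the fourth ionization energies run S < P < Cl < Ca < N.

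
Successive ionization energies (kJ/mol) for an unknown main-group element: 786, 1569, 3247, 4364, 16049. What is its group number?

Group 14

Look for the largest jump between consecutive ionization energies: IE5/IE4 ≈ 3.7, far larger than any earlier ratio.
That jump marks the point where a core electron is being removed. So the atom has 4 valence electrons.
A main-group element with 4 valence electrons is in group 14.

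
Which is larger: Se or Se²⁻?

Forming Se²⁻ adds 2 electrons to Se. More electron–electron repulsion in the same shell, with unchanged nuclear charge, lets the cloud expand.
An anion is larger than its parent atom: Se²⁻ > Se.

Se²⁻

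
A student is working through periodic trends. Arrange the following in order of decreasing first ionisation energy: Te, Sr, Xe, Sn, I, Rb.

Xe > I > Te > Sn > Sr > Rb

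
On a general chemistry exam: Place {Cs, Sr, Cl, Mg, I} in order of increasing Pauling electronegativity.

Cs < Sr < Mg < I < Cl

Mg is in period 3, group 2; Cl is in period 3, group 17; Sr is in period 5, group 2; I is in period 5, group 17; Cs is in period 6, group 1.
Smaller atoms with higher effective nuclear charge are more electronegative.
Here both period and group differ, so the two effects have to be weighed against each other.
Sr > Cs: both effects reinforce here, so Sr is clearly the higher of the two.
Mg > Sr: Mg sits above Sr in group 2, so the down-group effect alone puts Mg higher.
I > Mg: period and group pull opposite ways; the across-period shift dominates (2.66 vs 1.31).
Cl > I: they share group 17; the group trend gives Cl the larger value.
For reference (Pauling): Mg 1.31, Cl 3.16, Sr 0.95, I 2.66, Cs 0.79.
So from lowest to highest: Cs < Sr < Mg < I < Cl.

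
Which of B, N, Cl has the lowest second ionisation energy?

Cl

After 1 electron has been removed, what remains? B⁺ still has 2 valence electrons; N⁺ still has 4 valence electrons; Cl⁺ still has 6 valence electrons.
All are still removing valence electrons, so compare the +1 ions as you would atoms: IE_2 generally rises across a period (higher Z_eff) and falls down a group (larger shell), subject to the usual subshell exceptions.
Valence configurations: B⁺ [He]2s², N⁺ [He]2s²2p², Cl⁺ [Ne]3s²3p⁴.
The numbers (kJ/mol): B 2427, N 2856, Cl 2298.
Hence IE_2: Cl < B < N.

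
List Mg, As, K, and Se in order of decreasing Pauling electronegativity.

Mg is in period 3, group 2; K is in period 4, group 1; As is in period 4, group 15; Se is in period 4, group 16.
Electronegativity increases across a period and decreases down a group, tracking effective nuclear charge and atomic size.
Neither a single period nor a single group — weigh both effects.
Mg > K: both effects reinforce here, so Mg is clearly the higher of the two.
As > Mg: period and group pull opposite ways; the across-period shift dominates (2.18 vs 1.31).
Se > As: Se lies to the right of As in period 4, so the across-period effect alone puts Se higher.
Tabulated electronegativity (Pauling): Mg 1.31, K 0.82, As 2.18, Se 2.55.
So from highest to lowest: Se > As > Mg > K.

Se > As > Mg > K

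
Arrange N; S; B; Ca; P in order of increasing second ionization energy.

Ca, P, S, B, N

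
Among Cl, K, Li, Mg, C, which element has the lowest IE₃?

Cl

IE_3 is the cost of taking one more electron from the +2 cation: Cl²⁺ still has 5 valence electrons; K²⁺ is already 1 electron into the core; Li²⁺ is already 1 electron into the core; Mg²⁺ is the bare [Ne] core; C²⁺ still has 2 valence electrons.
Usually core removal costs more than valence removal, but here the competition is close: a tightly held n=2 valence electron can cost more to remove than an n=3 core electron, so the actual values have to decide it.
Valence configurations: Cl²⁺ [Ne]3s²3p³, C²⁺ [He]2s².
Tabulated IE_3 (kJ/mol): Cl 3822, K 4420, Li 11815, Mg 7733, C 4620.
Putting it together, IE_3: Cl < K < C < Mg < Li.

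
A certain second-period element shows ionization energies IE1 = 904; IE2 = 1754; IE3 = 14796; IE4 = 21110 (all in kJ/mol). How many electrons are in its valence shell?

2

Look for the largest jump between consecutive ionization energies: IE3/IE2 ≈ 8.4, far larger than any earlier ratio.
That jump marks the point where a core electron is being removed. So the atom has 2 valence electrons.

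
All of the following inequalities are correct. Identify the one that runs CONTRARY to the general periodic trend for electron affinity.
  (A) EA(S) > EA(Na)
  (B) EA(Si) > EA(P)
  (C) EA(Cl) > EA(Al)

The general trend: electron affinity increases across a period and decreases down a group.
(A) S (period 3, group 16) vs Na (period 3, group 1): the stated order agrees with the simple trend.
(B) Si (period 3, group 14) vs P (period 3, group 15): the stated order contradicts the simple trend.
(C) Cl (period 3, group 17) vs Al (period 3, group 13): the stated order agrees with the simple trend.
The exception is (B): adding an electron to P's half-filled 3p³ is unfavourable, so Si (3p²) has the more exothermic EA.

(B)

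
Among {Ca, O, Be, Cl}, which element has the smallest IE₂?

Ca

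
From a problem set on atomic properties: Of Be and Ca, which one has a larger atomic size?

Ca

Moving right in a period, electrons are added to the same shell under a stronger nuclear pull, so atoms get smaller; moving down, a new shell is opened and atoms get larger.
All are in group 2, so atomic radius increases down the group.
So Ca has the larger atomic size (Ca > Be).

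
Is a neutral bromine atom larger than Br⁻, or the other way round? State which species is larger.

Br⁻

Forming Br⁻ adds 1 electron to Br. More electron–electron repulsion in the same shell, with unchanged nuclear charge, lets the cloud expand.
An anion is larger than its parent atom: Br⁻ > Br.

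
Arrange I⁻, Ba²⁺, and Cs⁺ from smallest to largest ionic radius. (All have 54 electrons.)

All of these have 54 electrons, so size is governed by nuclear charge alone: the more protons, the stronger the pull on the same electron cloud, and the smaller the ion.
Nuclear charges: Ba²⁺ (Z=56), Cs⁺ (Z=55), I⁻ (Z=53).
Smallest to largest: Ba²⁺ < Cs⁺ < I⁻.

Ba²⁺ < Cs⁺ < I⁻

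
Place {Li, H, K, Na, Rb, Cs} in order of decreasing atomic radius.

Cs > Rb > K > Na > Li > H

H is in period 1, group 1; Li is in period 2, group 1; Na is in period 3, group 1; K is in period 4, group 1; Rb is in period 5, group 1; Cs is in period 6, group 1.
Atomic radius shrinks across a period as nuclear charge pulls the same shell inward, and grows down a group as new shells are added.
All are in group 1, so atomic radius increases down the group.
So from largest to smallest: Cs > Rb > K > Na > Li > H.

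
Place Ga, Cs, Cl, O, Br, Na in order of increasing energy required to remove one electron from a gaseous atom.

O is in period 2, group 16; Na is in period 3, group 1; Cl is in period 3, group 17; Ga is in period 4, group 13; Br is in period 4, group 17; Cs is in period 6, group 1.
First ionization energy rises across a period (greater Z_eff holds electrons more tightly) and falls down a group (valence electrons are farther from the nucleus).
These span different periods and groups, so the two trends combine.
Na > Cs: Na sits above Cs in group 1, so the down-group effect alone puts Na higher.
Ga > Na: period and group pull opposite ways; the across-period shift dominates (579 vs 496 kJ/mol).
Br > Ga: Br lies to the right of Ga in period 4, so the across-period effect alone puts Br higher.
Cl > Br: Cl sits above Br in group 17, so the down-group effect alone puts Cl higher.
O > Cl: the two effects oppose for this pair; the down-group effect wins (1314 vs 1251 kJ/mol).
Tabulated first ionization energy (kJ/mol): O 1314, Na 496, Cl 1251, Ga 579, Br 1140, Cs 376.
So from lowest to highest: Cs < Na < Ga < Br < Cl < O.

Cs < Na < Ga < Br < Cl < O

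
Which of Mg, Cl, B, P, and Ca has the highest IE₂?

Consider each +1 ion: Mg⁺ still has 1 valence electron; Cl⁺ still has 6 valence electrons; B⁺ still has 2 valence electrons; P⁺ still has 4 valence electrons; Ca⁺ still has 1 valence electron.
All are still removing valence electrons, so compare the +1 ions as you would atoms: IE_2 generally rises across a period (higher Z_eff) and falls down a group (larger shell), subject to the usual subshell exceptions.
Valence configurations: Mg⁺ [Ne]3s¹, Cl⁺ [Ne]3s²3p⁴, B⁺ [He]2s², P⁺ [Ne]3s²3p², Ca⁺ [Ar]4s¹.
Tabulated IE_2 (kJ/mol): Mg 1451, Cl 2298, B 2427, P 1907, Ca 1145.
Overall IE_2 order: Ca < Mg < P < Cl < B.

B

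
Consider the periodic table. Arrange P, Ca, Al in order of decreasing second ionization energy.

P > Al > Ca

IE_2 is the cost of taking one more electron from the +1 cation: P⁺ still has 4 valence electrons; Ca⁺ still has 1 valence electron; Al⁺ still has 2 valence electrons.
All are still removing valence electrons, so compare the +1 ions as you would atoms: IE_2 generally rises across a period (higher Z_eff) and falls down a group (larger shell), subject to the usual subshell exceptions.
Valence configurations: P⁺ [Ne]3s²3p², Ca⁺ [Ar]4s¹, Al⁺ [Ne]3s².
The numbers (kJ/mol): P 1907, Ca 1145, Al 1817.
Putting it together, IE_2: Ca < Al < P.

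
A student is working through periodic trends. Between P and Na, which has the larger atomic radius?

Na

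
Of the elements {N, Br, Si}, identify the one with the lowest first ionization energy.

N is in period 2, group 15; Si is in period 3, group 14; Br is in period 4, group 17.
IE₁ increases left→right with effective nuclear charge and decreases top→bottom as the valence shell moves farther out.
Neither a single period nor a single group — weigh both effects.
Br > Si: period and group pull opposite ways; the across-period shift dominates (1140 vs 786 kJ/mol).
N > Br: the two effects oppose for this pair; the down-group effect wins (1402 vs 1140 kJ/mol).
Approximate values (kJ/mol): N 1402, Si 786, Br 1140.
The lowest first ionization energy among these belongs to Si.

Si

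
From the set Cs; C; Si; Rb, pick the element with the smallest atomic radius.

Radius decreases left→right (rising Z_eff, same n) and increases top→bottom (higher n).
Here both period and group differ, so the two effects have to be weighed against each other.
Si > C: Si sits below C in group 14, so the down-group effect alone puts Si larger.
Rb > Si: both effects reinforce here, so Rb is clearly the larger of the two.
Cs > Rb: Cs sits below Rb in group 1, so the down-group effect alone puts Cs larger.
Approximate values (pm): C 75, Si 116, Rb 210, Cs 232.
The smallest atomic radius among these belongs to C.

C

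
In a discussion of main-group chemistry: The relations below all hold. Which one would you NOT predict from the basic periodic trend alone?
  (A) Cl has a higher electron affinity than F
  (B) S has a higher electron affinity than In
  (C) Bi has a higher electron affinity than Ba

(A)

The general trend: electron affinity increases across a period and decreases down a group.
(A) Cl (period 3, group 17) vs F (period 2, group 17): the stated order contradicts the simple trend.
(B) S (period 3, group 16) vs In (period 5, group 13): the stated order agrees with the simple trend.
(C) Bi (period 6, group 15) vs Ba (period 6, group 2): the stated order agrees with the simple trend.
The exception is (A): F's small 2p subshell makes the incoming electron feel strong e⁻–e⁻ repulsion, so Cl actually releases more energy on gaining an electron.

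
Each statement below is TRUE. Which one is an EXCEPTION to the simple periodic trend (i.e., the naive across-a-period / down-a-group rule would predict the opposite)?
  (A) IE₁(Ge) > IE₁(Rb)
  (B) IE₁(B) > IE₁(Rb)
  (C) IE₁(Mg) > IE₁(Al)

The general trend: first ionisation energy increases across a period and decreases down a group.
(A) Ge (period 4, group 14) vs Rb (period 5, group 1): the stated order agrees with the simple trend.
(B) B (period 2, group 13) vs Rb (period 5, group 1): the stated order agrees with the simple trend.
(C) Mg (period 3, group 2) vs Al (period 3, group 13): the stated order contradicts the simple trend.
The exception is (C): Al's single 3p electron is easier to remove than one from Mg's filled 3s².

(C)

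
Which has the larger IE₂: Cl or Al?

IE_2 is the cost of taking one more electron from the +1 cation: Cl⁺ still has 6 valence electrons; Al⁺ still has 2 valence electrons.
All are still removing valence electrons, so compare the +1 ions as you would atoms: IE_2 generally rises across a period (higher Z_eff) and falls down a group (larger shell), subject to the usual subshell exceptions.
Valence configurations: Cl⁺ [Ne]3s²3p⁴, Al⁺ [Ne]3s².
Tabulated IE_2 (kJ/mol): Cl 2298, Al 1817.
Overall IE_2 order: Al < Cl.

Cl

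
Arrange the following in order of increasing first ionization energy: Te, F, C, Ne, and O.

IE₁ increases left→right with effective nuclear charge and decreases top→bottom as the valence shell moves farther out.
These span different periods and groups, so the two trends combine.
C > Te: the two effects oppose for this pair; the down-group effect wins (1086 vs 869 kJ/mol).
O > C: both are in period 2; the period trend gives O the larger value.
F > O: F lies to the right of O in period 2, so the across-period effect alone puts F higher.
Ne > F: Ne lies to the right of F in period 2, so the across-period effect alone puts Ne higher.
For reference (kJ/mol): C 1086, O 1314, F 1681, Ne 2081, Te 869.
So from lowest to highest: Te < C < O < F < Ne.

Te, C, O, F, Ne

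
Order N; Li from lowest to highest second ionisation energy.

After 1 electron has been removed, what remains? N⁺ still has 4 valence electrons; Li⁺ is the bare [He] core.
Core electrons are held far more tightly than valence electrons, so Li tops the IE_2 order.
Tabulated IE_2 (kJ/mol): N 2856, Li 7298.
So the second ionization energies run N < Li.

N < Li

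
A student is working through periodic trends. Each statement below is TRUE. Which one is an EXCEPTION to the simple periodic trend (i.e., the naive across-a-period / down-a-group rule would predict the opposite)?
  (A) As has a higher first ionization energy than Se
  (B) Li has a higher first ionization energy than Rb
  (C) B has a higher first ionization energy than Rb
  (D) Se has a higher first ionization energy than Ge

(A)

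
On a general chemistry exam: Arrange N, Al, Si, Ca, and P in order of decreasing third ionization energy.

Ca > N > Si > P > Al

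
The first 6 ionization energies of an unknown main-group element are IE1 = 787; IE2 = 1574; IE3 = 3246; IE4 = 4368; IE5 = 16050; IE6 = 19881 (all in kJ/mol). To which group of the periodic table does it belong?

Group 14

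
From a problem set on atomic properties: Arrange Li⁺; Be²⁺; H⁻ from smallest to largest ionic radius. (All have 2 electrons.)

Be²⁺ < Li⁺ < H⁻

All of these have 2 electrons, so size is governed by nuclear charge alone: the more protons, the stronger the pull on the same electron cloud, and the smaller the ion.
Nuclear charges: Be²⁺ (Z=4), Li⁺ (Z=3), H⁻ (Z=1).
Smallest to largest: Be²⁺ < Li⁺ < H⁻.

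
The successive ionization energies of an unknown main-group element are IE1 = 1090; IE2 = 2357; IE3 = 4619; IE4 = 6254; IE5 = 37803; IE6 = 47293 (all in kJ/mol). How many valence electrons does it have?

4

Look for the largest jump between consecutive ionization energies: IE5/IE4 ≈ 6.0, far larger than any earlier ratio.
That jump marks the point where a core electron is being removed. So the atom has 4 valence electrons.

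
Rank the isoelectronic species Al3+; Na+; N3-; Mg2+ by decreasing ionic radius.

N3- > Na+ > Mg2+ > Al3+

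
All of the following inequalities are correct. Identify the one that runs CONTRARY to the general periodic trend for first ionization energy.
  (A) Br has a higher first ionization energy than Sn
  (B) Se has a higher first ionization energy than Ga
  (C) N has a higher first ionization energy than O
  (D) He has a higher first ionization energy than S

(C)

The general trend: first ionization energy increases across a period and decreases down a group.
(A) Br (period 4, group 17) vs Sn (period 5, group 14): the stated order agrees with the simple trend.
(B) Se (period 4, group 16) vs Ga (period 4, group 13): the stated order agrees with the simple trend.
(C) N (period 2, group 15) vs O (period 2, group 16): the stated order contradicts the simple trend.
(D) He (period 1, group 18) vs S (period 3, group 16): the stated order agrees with the simple trend.
The exception is (C): pairing an electron in O's 2p⁴ costs repulsion energy, so O ionizes more easily than half-filled N (2p³).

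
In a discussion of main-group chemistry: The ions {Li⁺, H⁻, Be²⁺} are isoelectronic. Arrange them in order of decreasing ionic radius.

All of these have 2 electrons, so size is governed by nuclear charge alone: the more protons, the stronger the pull on the same electron cloud, and the smaller the ion.
Nuclear charges: Be²⁺ (Z=4), Li⁺ (Z=3), H⁻ (Z=1).
Largest to smallest: H⁻ > Li⁺ > Be²⁺.

H⁻ > Li⁺ > Be²⁺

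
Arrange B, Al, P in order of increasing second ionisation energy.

IE_2 is the cost of taking one more electron from the +1 cation: B⁺ still has 2 valence electrons; Al⁺ still has 2 valence electrons; P⁺ still has 4 valence electrons.
All are still removing valence electrons, so compare the +1 ions as you would atoms: IE_2 generally rises across a period (higher Z_eff) and falls down a group (larger shell), subject to the usual subshell exceptions.
Valence configurations: B⁺ [He]2s², Al⁺ [Ne]3s², P⁺ [Ne]3s²3p².
Tabulated IE_2 (kJ/mol): B 2427, Al 1817, P 1907.
Overall IE_2 order: Al < P < B.

Al, P, B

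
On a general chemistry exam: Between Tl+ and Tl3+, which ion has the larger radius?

Both ions have Z = 81 protons, but Tl3+ has lost more electrons, so its remaining electrons feel a larger effective nuclear charge per electron and are pulled in more tightly.
Higher positive charge → smaller ion, so Tl+ > Tl3+.

Tl+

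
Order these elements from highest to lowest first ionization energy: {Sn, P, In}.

P, Sn, In

P is in period 3, group 15; In is in period 5, group 13; Sn is in period 5, group 14.
IE₁ increases left→right with effective nuclear charge and decreases top→bottom as the valence shell moves farther out.
These span different periods and groups, so the two trends combine.
Sn > In: both are in period 5; the period trend gives Sn the larger value.
P > Sn: relative to Sn, both the across-period and down-group shifts push P's first ionization energy up.
For reference (kJ/mol): P 1012, In 558, Sn 709.
So from highest to lowest: P > Sn > In.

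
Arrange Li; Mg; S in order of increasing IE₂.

Mg, S, Li

IE_2 is the cost of taking one more electron from the +1 cation: Li⁺ is the bare [He] core; Mg⁺ still has 1 valence electron; S⁺ still has 5 valence electrons.
Breaking into a closed-shell core is much more expensive than removing a leftover valence electron — Li has the largest IE_2 here.
Valence configurations: Mg⁺ [Ne]3s¹, S⁺ [Ne]3s²3p³.
The numbers (kJ/mol): Li 7298, Mg 1451, S 2252.
Overall IE_2 order: Mg < S < Li.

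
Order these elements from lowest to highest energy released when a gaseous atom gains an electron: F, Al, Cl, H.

Al < H < F < Cl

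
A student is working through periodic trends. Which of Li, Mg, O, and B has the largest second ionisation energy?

Li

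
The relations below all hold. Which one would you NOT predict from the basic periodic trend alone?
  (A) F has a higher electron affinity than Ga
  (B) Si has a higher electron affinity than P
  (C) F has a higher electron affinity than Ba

(B)

The general trend: electron affinity increases across a period and decreases down a group.
(A) F (period 2, group 17) vs Ga (period 4, group 13): the stated order agrees with the simple trend.
(B) Si (period 3, group 14) vs P (period 3, group 15): the stated order contradicts the simple trend.
(C) F (period 2, group 17) vs Ba (period 6, group 2): the stated order agrees with the simple trend.
The exception is (B): adding an electron to P's half-filled 3p³ is unfavourable, so Si (3p²) has the more exothermic EA.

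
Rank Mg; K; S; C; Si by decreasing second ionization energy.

K > C > S > Si > Mg

The second ionization energy removes an electron from the +1 ion. For each element: Mg⁺ still has 1 valence electron; K⁺ is the bare [Ar] core; S⁺ still has 5 valence electrons; C⁺ still has 3 valence electrons; Si⁺ still has 3 valence electrons.
Breaking into a closed-shell core is much more expensive than removing a leftover valence electron — K has the largest IE_2 here.
Valence configurations: Mg⁺ [Ne]3s¹, S⁺ [Ne]3s²3p³, C⁺ [He]2s²2p¹, Si⁺ [Ne]3s²3p¹.
The numbers (kJ/mol): Mg 1451, K 3052, S 2252, C 2353, Si 1577.
Hence IE_2: Mg < Si < S < C < K.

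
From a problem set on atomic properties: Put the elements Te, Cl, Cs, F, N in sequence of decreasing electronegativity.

N is in period 2, group 15; F is in period 2, group 17; Cl is in period 3, group 17; Te is in period 5, group 16; Cs is in period 6, group 1.
EN rises left→right (higher Z_eff, smaller atoms) and falls top→bottom (larger, more shielded atoms).
Here both period and group differ, so the two effects have to be weighed against each other.
Te > Cs: relative to Cs, both the across-period and down-group shifts push Te's electronegativity up.
N > Te: period and group pull opposite ways; the down-group shift dominates (3.04 vs 2.10).
Cl > N: the two effects oppose for this pair; the across-period effect wins (3.16 vs 3.04).
F > Cl: F sits above Cl in group 17, so the down-group effect alone puts F higher.
Tabulated electronegativity (Pauling): N 3.04, F 3.98, Cl 3.16, Te 2.10, Cs 0.79.
So from highest to lowest: F > Cl > N > Te > Cs.

F > Cl > N > Te > Cs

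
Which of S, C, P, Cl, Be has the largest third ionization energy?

The third ionization energy removes an electron from the +2 ion. For each element: S²⁺ still has 4 valence electrons; C²⁺ still has 2 valence electrons; P²⁺ still has 3 valence electrons; Cl²⁺ still has 5 valence electrons; Be²⁺ is the bare [He] core.
Breaking into a closed-shell core is much more expensive than removing a leftover valence electron — Be has the largest IE_3 here.
Valence configurations: S²⁺ [Ne]3s²3p², C²⁺ [He]2s², P²⁺ [Ne]3s²3p¹, Cl²⁺ [Ne]3s²3p³.
The numbers (kJ/mol): S 3357, C 4620, P 2914, Cl 3822, Be 14849.
Hence IE_3: P < S < Cl < C < Be.

Be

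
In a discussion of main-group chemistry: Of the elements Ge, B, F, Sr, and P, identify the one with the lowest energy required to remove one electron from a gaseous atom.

IE₁ increases left→right with effective nuclear charge and decreases top→bottom as the valence shell moves farther out.
Here both period and group differ, so the two effects have to be weighed against each other.
Ge > Sr: relative to Sr, both the across-period and down-group shifts push Ge's first ionization energy up.
B > Ge: period and group pull opposite ways; the down-group shift dominates (801 vs 762 kJ/mol).
P > B: the two effects oppose for this pair; the across-period effect wins (1012 vs 801 kJ/mol).
F > P: relative to P, both the across-period and down-group shifts push F's first ionization energy up.
For reference (kJ/mol): B 801, F 1681, P 1012, Ge 762, Sr 550.
The lowest energy required to remove one electron from a gaseous atom among these belongs to Sr.

Sr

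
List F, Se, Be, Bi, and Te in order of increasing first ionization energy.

Bi, Te, Be, Se, F

Be is in period 2, group 2; F is in period 2, group 17; Se is in period 4, group 16; Te is in period 5, group 16; Bi is in period 6, group 15.
IE₁ increases left→right with effective nuclear charge and decreases top→bottom as the valence shell moves farther out.
Neither a single period nor a single group — weigh both effects.
Te > Bi: both effects reinforce here, so Te is clearly the higher of the two.
Be > Te: period and group pull opposite ways; the down-group shift dominates (900 vs 869 kJ/mol).
Se > Be: the two effects oppose for this pair; the across-period effect wins (941 vs 900 kJ/mol).
F > Se: relative to Se, both the across-period and down-group shifts push F's first ionization energy up.
Approximate values (kJ/mol): Be 900, F 1681, Se 941, Te 869, Bi 703.
So from lowest to highest: Bi < Te < Be < Se < F.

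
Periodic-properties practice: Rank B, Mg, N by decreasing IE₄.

Consider each +3 ion: B³⁺ is the bare [He] core; Mg³⁺ is already 1 electron into the core; N³⁺ still has 2 valence electrons.
Pulling an electron out of a noble-gas core costs far more than removing a remaining valence electron, so Mg and B sit at the high end of IE_4.
The numbers (kJ/mol): B 25026, Mg 10543, N 7475.
Putting it together, IE_4: N < Mg < B.

B > Mg > N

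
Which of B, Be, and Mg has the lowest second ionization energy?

Mg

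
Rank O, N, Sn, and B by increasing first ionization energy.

Sn < B < O < N

Across a period the outer electron is held more tightly (higher IE₁); down a group it sits in a higher shell, more shielded, and comes off more easily.
Neither a single period nor a single group — weigh both effects.
B > Sn: period and group pull opposite ways; the down-group shift dominates (801 vs 709 kJ/mol).
O > B: both are in period 2; the period trend gives O the larger value.
N > O: this pair runs against the simple trend — see the exception note.
Note the exception: N has a higher first ionization energy than O, contrary to the simple trend — pairing an electron in O's 2p⁴ costs repulsion energy, so O ionizes more easily than half-filled N (2p³).
For reference (kJ/mol): B 801, N 1402, O 1314, Sn 709.
So from lowest to highest: Sn < B < O < N.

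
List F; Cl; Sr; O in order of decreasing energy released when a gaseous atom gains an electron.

Cl, F, O, Sr

O is in period 2, group 16; F is in period 2, group 17; Cl is in period 3, group 17; Sr is in period 5, group 2.
Adding an electron releases more energy for atoms nearer the top right (short of the noble gases).
Here both period and group differ, so the two effects have to be weighed against each other.
O > Sr: both effects reinforce here, so O is clearly the higher of the two.
F > O: F lies to the right of O in period 2, so the across-period effect alone puts F higher.
Cl > F: this pair runs against the simple trend — see the exception note.
Note the exception: Cl has a higher electron affinity than F, contrary to the simple trend — F's small 2p subshell makes the incoming electron feel strong e⁻–e⁻ repulsion, so Cl actually releases more energy on gaining an electron.
Tabulated electron affinity (kJ/mol): O 141, F 328, Cl 349, Sr 5.
So from highest to lowest: Cl > F > O > Sr.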